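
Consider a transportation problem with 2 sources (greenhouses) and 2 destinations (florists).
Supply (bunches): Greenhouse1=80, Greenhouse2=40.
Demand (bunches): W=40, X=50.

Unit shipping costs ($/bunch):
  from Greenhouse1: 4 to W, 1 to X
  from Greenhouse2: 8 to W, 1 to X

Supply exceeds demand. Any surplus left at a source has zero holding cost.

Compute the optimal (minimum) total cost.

An optimal shipping plan:
  Greenhouse1 to W: 40 bunches
  Greenhouse1 to X: 40 bunches
  Greenhouse2 to X: 10 bunches
Total cost = $210.

210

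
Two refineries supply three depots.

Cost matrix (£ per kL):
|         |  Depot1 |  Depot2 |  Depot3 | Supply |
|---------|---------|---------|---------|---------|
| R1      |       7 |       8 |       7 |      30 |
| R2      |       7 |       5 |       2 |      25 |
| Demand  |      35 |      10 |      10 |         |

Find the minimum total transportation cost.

315

One minimum-cost allocation:
  R1–Depot1: 30 kL
  R2–Depot1: 5 kL
  R2–Depot2: 10 kL
  R2–Depot3: 10 kL
Total cost = £315.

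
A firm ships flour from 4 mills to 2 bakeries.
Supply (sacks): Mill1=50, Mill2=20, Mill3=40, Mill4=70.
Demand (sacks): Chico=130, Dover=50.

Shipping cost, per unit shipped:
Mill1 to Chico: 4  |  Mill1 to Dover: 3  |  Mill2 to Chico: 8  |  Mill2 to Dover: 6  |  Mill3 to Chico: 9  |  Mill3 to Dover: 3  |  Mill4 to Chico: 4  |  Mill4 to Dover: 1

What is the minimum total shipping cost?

A cheapest plan:
  Mill1 to Chico: 50 × 4 = 200
  Mill2 to Chico: 20 × 8 = 160
  Mill3 to Dover: 40 × 3 = 120
  Mill4 to Chico: 60 × 4 = 240
  Mill4 to Dover: 10 × 1 = 10
Total = 200 + 160 + 120 + 240 + 10 = 730.

730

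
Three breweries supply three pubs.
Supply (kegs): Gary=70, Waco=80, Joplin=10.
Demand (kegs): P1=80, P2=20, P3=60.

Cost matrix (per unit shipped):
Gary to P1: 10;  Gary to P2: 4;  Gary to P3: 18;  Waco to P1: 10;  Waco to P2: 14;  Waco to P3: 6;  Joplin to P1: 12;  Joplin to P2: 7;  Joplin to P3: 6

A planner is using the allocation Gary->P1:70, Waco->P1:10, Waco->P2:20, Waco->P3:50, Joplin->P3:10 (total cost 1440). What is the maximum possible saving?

Current plan cost = 70·10 + 10·10 + 20·14 + 50·6 + 10·6 = 1440.
Optimal plan:
  Gary to P1: 50 × 10 = 500
  Gary to P2: 20 × 4 = 80
  Waco to P1: 30 × 10 = 300
  Waco to P3: 50 × 6 = 300
  Joplin to P3: 10 × 6 = 60
Optimal cost = 1240.
Saving = 1440 − 1240 = 200.

200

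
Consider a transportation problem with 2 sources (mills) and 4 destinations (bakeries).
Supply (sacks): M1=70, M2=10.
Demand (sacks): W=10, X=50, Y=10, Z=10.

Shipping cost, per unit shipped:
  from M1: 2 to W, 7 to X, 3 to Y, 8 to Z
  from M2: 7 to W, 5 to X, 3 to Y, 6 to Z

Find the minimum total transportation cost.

An optimal shipping plan:
  M1–W: 10 × 2 = 20
  M1–X: 40 × 7 = 280
  M1–Y: 10 × 3 = 30
  M1–Z: 10 × 8 = 80
  M2–X: 10 × 5 = 50
Total = 20 + 280 + 30 + 80 + 50 = 460.

460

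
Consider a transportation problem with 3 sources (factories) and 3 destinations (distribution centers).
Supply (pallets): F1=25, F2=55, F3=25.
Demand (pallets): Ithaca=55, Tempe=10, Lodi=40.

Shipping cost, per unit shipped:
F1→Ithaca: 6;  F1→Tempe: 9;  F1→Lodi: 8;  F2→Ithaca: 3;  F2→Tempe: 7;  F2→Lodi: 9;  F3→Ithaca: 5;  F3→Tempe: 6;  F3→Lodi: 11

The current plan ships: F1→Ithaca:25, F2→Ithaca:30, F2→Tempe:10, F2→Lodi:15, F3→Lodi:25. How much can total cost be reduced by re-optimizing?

Current plan cost = 25·6 + 30·3 + 10·7 + 15·9 + 25·11 = 720.
Optimal plan:
  F1→Lodi: 25 × 8 = 200
  F2→Ithaca: 40 × 3 = 120
  F2→Lodi: 15 × 9 = 135
  F3→Ithaca: 15 × 5 = 75
  F3→Tempe: 10 × 6 = 60
Optimal cost = 590.
Saving = 720 − 590 = 130.

130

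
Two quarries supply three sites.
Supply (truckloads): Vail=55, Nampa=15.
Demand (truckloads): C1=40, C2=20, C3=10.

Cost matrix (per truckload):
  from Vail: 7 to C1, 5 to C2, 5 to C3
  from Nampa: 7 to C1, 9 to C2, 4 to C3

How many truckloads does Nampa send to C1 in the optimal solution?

The minimum-cost plan:
  Vail→C1: 35 truckloads
  Vail→C2: 20 truckloads
  Nampa→C1: 5 truckloads
  Nampa→C3: 10 truckloads
Total cost = 420.
So Nampa→C1 carries 5 truckloads.

5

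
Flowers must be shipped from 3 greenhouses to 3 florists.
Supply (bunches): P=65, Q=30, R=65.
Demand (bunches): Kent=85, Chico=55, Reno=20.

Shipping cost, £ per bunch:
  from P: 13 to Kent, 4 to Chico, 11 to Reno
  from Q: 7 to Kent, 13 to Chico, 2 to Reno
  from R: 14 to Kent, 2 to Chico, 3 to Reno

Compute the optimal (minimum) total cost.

1115

Optimal allocation:
  P→Kent: 55 × £13 = £715
  P→Chico: 10 × £4 = £40
  Q→Kent: 30 × £7 = £210
  R→Chico: 45 × £2 = £90
  R→Reno: 20 × £3 = £60
Total = 715 + 40 + 210 + 90 + 60 = £1115.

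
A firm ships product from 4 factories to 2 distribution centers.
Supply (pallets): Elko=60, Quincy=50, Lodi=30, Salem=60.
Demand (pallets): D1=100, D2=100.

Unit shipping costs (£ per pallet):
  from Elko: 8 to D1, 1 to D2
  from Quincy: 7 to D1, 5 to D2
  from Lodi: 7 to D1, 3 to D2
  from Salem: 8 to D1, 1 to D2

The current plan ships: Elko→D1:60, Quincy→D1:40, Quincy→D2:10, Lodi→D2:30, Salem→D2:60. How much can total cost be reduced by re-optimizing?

Current plan cost = 60·8 + 40·7 + 10·5 + 30·3 + 60·1 = £960.
Optimal plan:
  Elko->D1: 20 pallets
  Elko->D2: 40 pallets
  Quincy->D1: 50 pallets
  Lodi->D1: 30 pallets
  Salem->D2: 60 pallets
Optimal cost = £820.
Saving = 960 − 820 = £140.

140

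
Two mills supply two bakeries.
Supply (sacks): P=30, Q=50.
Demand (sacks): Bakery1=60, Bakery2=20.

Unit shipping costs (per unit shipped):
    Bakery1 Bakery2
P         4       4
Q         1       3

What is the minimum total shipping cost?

One minimum-cost allocation:
  P->Bakery1: 10 × 4 = 40
  P->Bakery2: 20 × 4 = 80
  Q->Bakery1: 50 × 1 = 50
Total = 40 + 80 + 50 = 170.
(Supply check: P ships 30; Q ships 50.)

170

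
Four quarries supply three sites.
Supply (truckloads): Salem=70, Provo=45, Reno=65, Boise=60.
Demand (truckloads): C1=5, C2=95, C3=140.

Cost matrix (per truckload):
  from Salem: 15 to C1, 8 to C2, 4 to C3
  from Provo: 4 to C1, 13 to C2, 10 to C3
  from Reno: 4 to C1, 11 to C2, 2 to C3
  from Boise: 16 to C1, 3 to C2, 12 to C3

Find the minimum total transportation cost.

An optimal shipping plan:
  Salem–C3: 70 × 4 = 280
  Provo–C1: 5 × 4 = 20
  Provo–C2: 35 × 13 = 455
  Provo–C3: 5 × 10 = 50
  Reno–C3: 65 × 2 = 130
  Boise–C2: 60 × 3 = 180
Total = 280 + 20 + 455 + 50 + 130 + 180 = 1115.

1115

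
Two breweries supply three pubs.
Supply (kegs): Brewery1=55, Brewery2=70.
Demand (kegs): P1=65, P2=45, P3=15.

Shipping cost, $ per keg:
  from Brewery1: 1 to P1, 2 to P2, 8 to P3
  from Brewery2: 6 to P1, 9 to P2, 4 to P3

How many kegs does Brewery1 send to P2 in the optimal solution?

45

Solving gives:
  Brewery1–P1: 10 × $1 = $10
  Brewery1–P2: 45 × $2 = $90
  Brewery2–P1: 55 × $6 = $330
  Brewery2–P3: 15 × $4 = $60
Total cost = $490.
So Brewery1→P2 carries 45 kegs.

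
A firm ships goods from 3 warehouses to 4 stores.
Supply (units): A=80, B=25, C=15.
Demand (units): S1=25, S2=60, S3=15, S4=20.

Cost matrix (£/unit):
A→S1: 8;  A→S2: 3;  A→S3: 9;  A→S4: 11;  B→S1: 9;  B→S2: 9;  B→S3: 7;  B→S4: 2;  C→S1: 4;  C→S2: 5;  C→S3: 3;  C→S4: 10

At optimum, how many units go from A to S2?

Solving gives:
  A->S1: 20 × £8 = £160
  A->S2: 60 × £3 = £180
  B->S3: 5 × £7 = £35
  B->S4: 20 × £2 = £40
  C->S1: 5 × £4 = £20
  C->S3: 10 × £3 = £30
Total cost = £465.
So A→S2 carries 60 units.

60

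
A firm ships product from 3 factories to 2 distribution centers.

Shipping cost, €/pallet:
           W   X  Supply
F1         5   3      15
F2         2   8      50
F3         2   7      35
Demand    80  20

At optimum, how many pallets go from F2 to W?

Solving gives:
  F1 to X: 15 × €3 = €45
  F2 to W: 50 × €2 = €100
  F3 to W: 30 × €2 = €60
  F3 to X: 5 × €7 = €35
Total cost = €240.
So F2→W carries 50 pallets.

50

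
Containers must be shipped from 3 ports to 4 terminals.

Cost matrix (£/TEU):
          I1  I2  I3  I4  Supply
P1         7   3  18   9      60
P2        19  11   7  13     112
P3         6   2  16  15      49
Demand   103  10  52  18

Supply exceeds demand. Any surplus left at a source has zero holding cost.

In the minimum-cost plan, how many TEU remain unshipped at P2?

38

Minimum-cost shipments:
  P1->I1: 54 × £7 = £378
  P1->I2: 6 × £3 = £18
  P2->I2: 4 × £11 = £44
  P2->I3: 52 × £7 = £364
  P2->I4: 18 × £13 = £234
  P3->I1: 49 × £6 = £294
Total cost = £1332.
P2 ships 74 of its 112, leaving 38.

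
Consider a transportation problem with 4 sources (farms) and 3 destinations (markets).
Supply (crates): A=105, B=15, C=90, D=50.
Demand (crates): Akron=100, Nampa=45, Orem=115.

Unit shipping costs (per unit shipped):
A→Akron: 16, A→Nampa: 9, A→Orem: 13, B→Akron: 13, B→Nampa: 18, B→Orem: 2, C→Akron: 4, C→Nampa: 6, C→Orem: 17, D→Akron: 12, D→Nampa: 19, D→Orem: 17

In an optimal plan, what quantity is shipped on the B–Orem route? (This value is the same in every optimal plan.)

Solving gives:
  A→Nampa: 45 × 9 = 405
  A→Orem: 60 × 13 = 780
  B→Orem: 15 × 2 = 30
  C→Akron: 90 × 4 = 360
  D→Akron: 10 × 12 = 120
  D→Orem: 40 × 17 = 680
Total cost = 2375.
So B→Orem carries 15 crates.

15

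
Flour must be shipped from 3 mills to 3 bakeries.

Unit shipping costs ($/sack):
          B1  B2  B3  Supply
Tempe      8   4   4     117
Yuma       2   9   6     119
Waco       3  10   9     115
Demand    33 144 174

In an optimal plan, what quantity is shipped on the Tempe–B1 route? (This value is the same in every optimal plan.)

0

Optimal shipments:
  Tempe→B2: 117 sacks
  Yuma→B3: 119 sacks
  Waco→B1: 33 sacks
  Waco→B2: 27 sacks
  Waco→B3: 55 sacks
Total cost = $2046.
The route Tempe→B1 is not used.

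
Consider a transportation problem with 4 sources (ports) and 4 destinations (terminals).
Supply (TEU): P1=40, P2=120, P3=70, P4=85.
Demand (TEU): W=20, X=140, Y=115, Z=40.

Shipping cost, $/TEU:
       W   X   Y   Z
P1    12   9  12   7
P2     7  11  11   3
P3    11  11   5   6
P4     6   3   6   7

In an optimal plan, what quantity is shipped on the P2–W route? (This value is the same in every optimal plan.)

The minimum-cost plan:
  P1→X: 40 × $9 = $360
  P2→W: 20 × $7 = $140
  P2→X: 15 × $11 = $165
  P2→Y: 45 × $11 = $495
  P2→Z: 40 × $3 = $120
  P3→Y: 70 × $5 = $350
  P4→X: 85 × $3 = $255
Total cost = $1885.
So P2→W carries 20 TEU.

20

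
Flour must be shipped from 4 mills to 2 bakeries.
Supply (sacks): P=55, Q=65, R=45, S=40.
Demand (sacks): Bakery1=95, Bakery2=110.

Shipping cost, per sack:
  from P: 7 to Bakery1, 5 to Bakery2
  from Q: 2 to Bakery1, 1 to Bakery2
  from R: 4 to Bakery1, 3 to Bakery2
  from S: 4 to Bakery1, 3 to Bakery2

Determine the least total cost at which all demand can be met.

Optimal allocation:
  P→Bakery2: 55 × 5 = 275
  Q→Bakery1: 65 × 2 = 130
  R→Bakery1: 30 × 4 = 120
  R→Bakery2: 15 × 3 = 45
  S→Bakery2: 40 × 3 = 120
Total = 275 + 130 + 120 + 45 + 120 = 690.
(Supply check: P ships 55; Q ships 65; R ships 45; S ships 40.)

690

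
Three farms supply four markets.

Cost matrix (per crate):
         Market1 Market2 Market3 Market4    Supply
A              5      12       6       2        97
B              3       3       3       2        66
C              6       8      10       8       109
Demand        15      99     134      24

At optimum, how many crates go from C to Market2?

94

Solving gives:
  A–Market3: 73 × 6 = 438
  A–Market4: 24 × 2 = 48
  B–Market2: 5 × 3 = 15
  B–Market3: 61 × 3 = 183
  C–Market1: 15 × 6 = 90
  C–Market2: 94 × 8 = 752
Total cost = 1526.
So C→Market2 carries 94 crates.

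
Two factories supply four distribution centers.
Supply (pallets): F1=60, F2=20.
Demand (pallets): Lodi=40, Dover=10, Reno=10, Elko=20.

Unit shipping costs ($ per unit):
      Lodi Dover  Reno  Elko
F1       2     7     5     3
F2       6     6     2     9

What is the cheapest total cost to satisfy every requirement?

220

A cheapest plan:
  F1->Lodi: 40 × $2 = $80
  F1->Elko: 20 × $3 = $60
  F2->Dover: 10 × $6 = $60
  F2->Reno: 10 × $2 = $20
Total = 80 + 60 + 60 + 20 = $220.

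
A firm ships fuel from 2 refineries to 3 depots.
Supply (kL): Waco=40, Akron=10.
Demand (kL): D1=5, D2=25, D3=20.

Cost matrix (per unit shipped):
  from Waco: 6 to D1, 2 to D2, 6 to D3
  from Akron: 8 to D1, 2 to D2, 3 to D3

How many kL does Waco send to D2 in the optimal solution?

25

The minimum-cost plan:
  Waco to D1: 5 × 6 = 30
  Waco to D2: 25 × 2 = 50
  Waco to D3: 10 × 6 = 60
  Akron to D3: 10 × 3 = 30
Total cost = 170.
So Waco→D2 carries 25 kL.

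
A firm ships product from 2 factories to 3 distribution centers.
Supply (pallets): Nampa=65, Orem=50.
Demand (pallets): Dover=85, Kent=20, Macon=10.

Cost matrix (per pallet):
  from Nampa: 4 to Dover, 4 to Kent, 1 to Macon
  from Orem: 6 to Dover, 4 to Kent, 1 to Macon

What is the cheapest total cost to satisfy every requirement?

A cheapest plan:
  Nampa–Dover: 65 × 4 = 260
  Orem–Dover: 20 × 6 = 120
  Orem–Kent: 20 × 4 = 80
  Orem–Macon: 10 × 1 = 10
Total = 260 + 120 + 80 + 10 = 470.

470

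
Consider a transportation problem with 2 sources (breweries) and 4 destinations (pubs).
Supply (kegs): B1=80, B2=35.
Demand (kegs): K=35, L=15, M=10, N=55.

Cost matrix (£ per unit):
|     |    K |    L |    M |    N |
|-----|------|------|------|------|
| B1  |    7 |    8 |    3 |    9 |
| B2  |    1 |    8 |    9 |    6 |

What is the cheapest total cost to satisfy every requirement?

680

One minimum-cost allocation:
  B1->L: 15 × £8 = £120
  B1->M: 10 × £3 = £30
  B1->N: 55 × £9 = £495
  B2->K: 35 × £1 = £35
Total = 120 + 30 + 495 + 35 = £680.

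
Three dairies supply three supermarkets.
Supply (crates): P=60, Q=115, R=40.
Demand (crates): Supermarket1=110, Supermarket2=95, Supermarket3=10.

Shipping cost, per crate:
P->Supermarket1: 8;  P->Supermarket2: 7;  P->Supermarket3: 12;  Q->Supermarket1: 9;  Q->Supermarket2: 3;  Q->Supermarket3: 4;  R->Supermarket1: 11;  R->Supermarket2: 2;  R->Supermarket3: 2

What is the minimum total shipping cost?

1205

A cheapest plan:
  P to Supermarket1: 60 × 8 = 480
  Q to Supermarket1: 50 × 9 = 450
  Q to Supermarket2: 65 × 3 = 195
  R to Supermarket2: 30 × 2 = 60
  R to Supermarket3: 10 × 2 = 20
Total = 480 + 450 + 195 + 60 + 20 = 1205.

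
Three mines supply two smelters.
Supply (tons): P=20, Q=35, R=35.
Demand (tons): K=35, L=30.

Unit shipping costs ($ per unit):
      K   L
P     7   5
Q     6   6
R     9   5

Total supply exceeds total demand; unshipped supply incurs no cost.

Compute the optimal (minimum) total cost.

360

One minimum-cost allocation:
  P->L: 20 × $5 = $100
  Q->K: 35 × $6 = $210
  R->L: 10 × $5 = $50
Total = 100 + 210 + 50 = $360.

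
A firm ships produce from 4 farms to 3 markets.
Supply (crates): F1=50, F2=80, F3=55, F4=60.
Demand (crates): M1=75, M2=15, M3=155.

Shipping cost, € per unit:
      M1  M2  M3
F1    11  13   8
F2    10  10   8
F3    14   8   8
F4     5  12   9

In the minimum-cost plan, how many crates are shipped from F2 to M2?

0

Optimal shipments:
  F1 to M3: 50 × €8 = €400
  F2 to M1: 15 × €10 = €150
  F2 to M3: 65 × €8 = €520
  F3 to M2: 15 × €8 = €120
  F3 to M3: 40 × €8 = €320
  F4 to M1: 60 × €5 = €300
Total cost = €1810.
The route F2→M2 is not used.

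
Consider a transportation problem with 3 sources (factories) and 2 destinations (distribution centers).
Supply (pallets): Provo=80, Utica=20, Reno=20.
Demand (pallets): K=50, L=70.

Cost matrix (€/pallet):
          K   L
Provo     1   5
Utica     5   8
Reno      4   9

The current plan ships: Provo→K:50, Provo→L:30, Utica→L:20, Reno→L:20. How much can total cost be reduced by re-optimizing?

20

Current plan cost = 50·1 + 30·5 + 20·8 + 20·9 = €540.
Optimal plan:
  Provo→K: 30 × €1 = €30
  Provo→L: 50 × €5 = €250
  Utica→L: 20 × €8 = €160
  Reno→K: 20 × €4 = €80
Optimal cost = €520.
Saving = 540 − 520 = €20.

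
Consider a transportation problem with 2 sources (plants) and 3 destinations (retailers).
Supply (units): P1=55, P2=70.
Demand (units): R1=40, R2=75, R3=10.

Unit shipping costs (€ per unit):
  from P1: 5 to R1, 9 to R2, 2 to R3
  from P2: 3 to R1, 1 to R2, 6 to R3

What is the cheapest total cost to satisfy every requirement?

A cheapest plan:
  P1 to R1: 40 × €5 = €200
  P1 to R2: 5 × €9 = €45
  P1 to R3: 10 × €2 = €20
  P2 to R2: 70 × €1 = €70
Total = 200 + 45 + 20 + 70 = €335.

335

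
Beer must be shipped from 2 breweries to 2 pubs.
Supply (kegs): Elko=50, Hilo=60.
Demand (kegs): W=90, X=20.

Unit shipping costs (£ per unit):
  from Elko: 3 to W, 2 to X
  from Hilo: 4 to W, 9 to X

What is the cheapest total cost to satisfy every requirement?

370

One minimum-cost allocation:
  Elko to W: 30 × £3 = £90
  Elko to X: 20 × £2 = £40
  Hilo to W: 60 × £4 = £240
Total = 90 + 40 + 240 = £370.
(Supply check: Elko ships 50; Hilo ships 60.)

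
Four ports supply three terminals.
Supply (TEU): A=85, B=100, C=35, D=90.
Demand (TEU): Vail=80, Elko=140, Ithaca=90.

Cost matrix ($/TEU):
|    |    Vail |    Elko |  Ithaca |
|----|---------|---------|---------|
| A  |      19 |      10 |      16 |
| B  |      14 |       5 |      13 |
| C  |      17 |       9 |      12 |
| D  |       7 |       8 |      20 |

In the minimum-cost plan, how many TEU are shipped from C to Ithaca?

Solving gives:
  A->Elko: 30 TEU
  A->Ithaca: 55 TEU
  B->Elko: 100 TEU
  C->Ithaca: 35 TEU
  D->Vail: 80 TEU
  D->Elko: 10 TEU
Total cost = $2740.
So C→Ithaca carries 35 TEU.

35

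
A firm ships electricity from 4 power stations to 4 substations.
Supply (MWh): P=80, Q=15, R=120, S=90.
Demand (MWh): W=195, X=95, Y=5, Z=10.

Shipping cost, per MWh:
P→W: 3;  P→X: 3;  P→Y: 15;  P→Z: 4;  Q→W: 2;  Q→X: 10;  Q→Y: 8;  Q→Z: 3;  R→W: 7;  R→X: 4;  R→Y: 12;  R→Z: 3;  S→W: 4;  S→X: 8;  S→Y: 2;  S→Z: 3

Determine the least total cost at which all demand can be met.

1135

An optimal shipping plan:
  P–W: 80 × 3 = 240
  Q–W: 15 × 2 = 30
  R–W: 15 × 7 = 105
  R–X: 95 × 4 = 380
  R–Z: 10 × 3 = 30
  S–W: 85 × 4 = 340
  S–Y: 5 × 2 = 10
Total = 240 + 30 + 105 + 380 + 30 + 340 + 10 = 1135.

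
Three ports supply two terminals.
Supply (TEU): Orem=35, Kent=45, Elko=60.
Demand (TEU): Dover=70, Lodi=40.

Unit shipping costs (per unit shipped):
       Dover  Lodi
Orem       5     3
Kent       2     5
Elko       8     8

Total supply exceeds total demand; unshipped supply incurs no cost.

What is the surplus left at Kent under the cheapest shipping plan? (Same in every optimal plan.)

0

An optimal plan:
  Orem to Lodi: 35 × 3 = 105
  Kent to Dover: 45 × 2 = 90
  Elko to Dover: 25 × 8 = 200
  Elko to Lodi: 5 × 8 = 40
Total cost = 435.
Kent ships 45 of its 45, leaving 0.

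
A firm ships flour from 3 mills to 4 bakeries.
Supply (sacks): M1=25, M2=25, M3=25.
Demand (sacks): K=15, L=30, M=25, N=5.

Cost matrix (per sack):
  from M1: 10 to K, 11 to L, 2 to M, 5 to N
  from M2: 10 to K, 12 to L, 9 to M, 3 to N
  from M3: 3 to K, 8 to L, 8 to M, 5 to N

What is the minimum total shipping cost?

430

A cheapest plan:
  M1→M: 25 sacks
  M2→L: 20 sacks
  M2→N: 5 sacks
  M3→K: 15 sacks
  M3→L: 10 sacks
Total cost = 430.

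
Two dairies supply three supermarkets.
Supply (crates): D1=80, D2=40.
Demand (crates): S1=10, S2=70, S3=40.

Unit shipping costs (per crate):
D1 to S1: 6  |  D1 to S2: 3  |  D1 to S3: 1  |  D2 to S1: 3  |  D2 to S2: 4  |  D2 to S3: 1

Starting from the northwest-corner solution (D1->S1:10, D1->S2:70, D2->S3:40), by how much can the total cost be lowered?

Current plan cost = 10·6 + 70·3 + 40·1 = 310.
Optimal plan:
  D1→S2: 70 × 3 = 210
  D1→S3: 10 × 1 = 10
  D2→S1: 10 × 3 = 30
  D2→S3: 30 × 1 = 30
Optimal cost = 280.
Saving = 310 − 280 = 30.

30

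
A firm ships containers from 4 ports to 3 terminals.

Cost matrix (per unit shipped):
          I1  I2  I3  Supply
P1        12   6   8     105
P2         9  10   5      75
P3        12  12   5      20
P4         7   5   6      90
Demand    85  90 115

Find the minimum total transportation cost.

One minimum-cost allocation:
  P1->I2: 90 × 6 = 540
  P1->I3: 15 × 8 = 120
  P2->I3: 75 × 5 = 375
  P3->I3: 20 × 5 = 100
  P4->I1: 85 × 7 = 595
  P4->I3: 5 × 6 = 30
Total = 540 + 120 + 375 + 100 + 595 + 30 = 1760.
(Supply check: P1 ships 105; P2 ships 75; P3 ships 20; P4 ships 90.)

1760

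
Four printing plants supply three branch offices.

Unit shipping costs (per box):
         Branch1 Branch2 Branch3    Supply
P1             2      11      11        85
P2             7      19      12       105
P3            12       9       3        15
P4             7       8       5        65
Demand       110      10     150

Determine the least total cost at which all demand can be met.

One minimum-cost allocation:
  P1 to Branch1: 85 boxes
  P2 to Branch1: 25 boxes
  P2 to Branch3: 80 boxes
  P3 to Branch3: 15 boxes
  P4 to Branch2: 10 boxes
  P4 to Branch3: 55 boxes
Total cost = 1705.
(Supply check: P1 ships 85; P2 ships 105; P3 ships 15; P4 ships 65.)

1705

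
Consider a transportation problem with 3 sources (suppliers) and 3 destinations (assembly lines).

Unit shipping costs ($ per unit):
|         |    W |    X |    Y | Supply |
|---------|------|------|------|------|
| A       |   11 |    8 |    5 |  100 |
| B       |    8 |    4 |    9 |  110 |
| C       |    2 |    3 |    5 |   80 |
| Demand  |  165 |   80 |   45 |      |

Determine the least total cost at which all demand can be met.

1550

An optimal shipping plan:
  A→W: 55 × $11 = $605
  A→Y: 45 × $5 = $225
  B→W: 30 × $8 = $240
  B→X: 80 × $4 = $320
  C→W: 80 × $2 = $160
Total = 605 + 225 + 240 + 320 + 160 = $1550.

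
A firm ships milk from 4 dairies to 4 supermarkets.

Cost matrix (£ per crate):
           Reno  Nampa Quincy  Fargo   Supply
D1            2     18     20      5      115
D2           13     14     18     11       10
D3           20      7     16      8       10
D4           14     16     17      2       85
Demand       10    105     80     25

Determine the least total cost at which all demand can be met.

3230

Optimal allocation:
  D1–Reno: 10 × £2 = £20
  D1–Nampa: 85 × £18 = £1530
  D1–Fargo: 20 × £5 = £100
  D2–Nampa: 10 × £14 = £140
  D3–Nampa: 10 × £7 = £70
  D4–Quincy: 80 × £17 = £1360
  D4–Fargo: 5 × £2 = £10
Total = 20 + 1530 + 100 + 140 + 70 + 1360 + 10 = £3230.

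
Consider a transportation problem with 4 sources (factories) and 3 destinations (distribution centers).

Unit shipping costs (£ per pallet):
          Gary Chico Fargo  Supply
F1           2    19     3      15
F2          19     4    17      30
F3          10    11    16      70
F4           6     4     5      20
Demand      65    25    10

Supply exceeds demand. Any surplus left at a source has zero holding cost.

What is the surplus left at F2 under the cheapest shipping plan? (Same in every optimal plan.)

5

Minimum-cost shipments:
  F1→Gary: 15 pallets
  F2→Chico: 25 pallets
  F3→Gary: 40 pallets
  F4→Gary: 10 pallets
  F4→Fargo: 10 pallets
Total cost = £640.
F2 ships 25 of its 30, leaving 5.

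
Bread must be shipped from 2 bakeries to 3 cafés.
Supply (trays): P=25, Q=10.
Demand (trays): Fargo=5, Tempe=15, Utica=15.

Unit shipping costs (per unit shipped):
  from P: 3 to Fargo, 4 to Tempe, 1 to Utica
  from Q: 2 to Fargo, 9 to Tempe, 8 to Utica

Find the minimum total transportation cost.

110

Optimal allocation:
  P to Tempe: 10 × 4 = 40
  P to Utica: 15 × 1 = 15
  Q to Fargo: 5 × 2 = 10
  Q to Tempe: 5 × 9 = 45
Total = 40 + 15 + 10 + 45 = 110.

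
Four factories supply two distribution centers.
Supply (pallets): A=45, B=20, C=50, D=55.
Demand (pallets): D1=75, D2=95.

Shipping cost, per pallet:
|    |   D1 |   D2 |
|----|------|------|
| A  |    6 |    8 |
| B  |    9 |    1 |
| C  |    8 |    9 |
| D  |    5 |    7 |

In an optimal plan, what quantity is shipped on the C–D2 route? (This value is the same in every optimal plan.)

50

Optimal shipments:
  A to D1: 45 × 6 = 270
  B to D2: 20 × 1 = 20
  C to D2: 50 × 9 = 450
  D to D1: 30 × 5 = 150
  D to D2: 25 × 7 = 175
Total cost = 1065.
So C→D2 carries 50 pallets.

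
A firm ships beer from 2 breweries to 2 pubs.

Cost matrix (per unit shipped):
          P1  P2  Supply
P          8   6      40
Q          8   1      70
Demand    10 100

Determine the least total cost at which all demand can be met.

330

Optimal allocation:
  P->P1: 10 × 8 = 80
  P->P2: 30 × 6 = 180
  Q->P2: 70 × 1 = 70
Total = 80 + 180 + 70 = 330.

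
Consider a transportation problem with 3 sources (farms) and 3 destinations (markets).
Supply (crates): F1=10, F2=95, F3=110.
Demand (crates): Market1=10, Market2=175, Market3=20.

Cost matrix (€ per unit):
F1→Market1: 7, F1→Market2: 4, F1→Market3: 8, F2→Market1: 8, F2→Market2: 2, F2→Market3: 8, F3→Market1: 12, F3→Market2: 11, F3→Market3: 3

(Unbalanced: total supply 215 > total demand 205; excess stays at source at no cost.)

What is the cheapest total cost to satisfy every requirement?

A cheapest plan:
  F1->Market2: 10 × €4 = €40
  F2->Market2: 95 × €2 = €190
  F3->Market1: 10 × €12 = €120
  F3->Market2: 70 × €11 = €770
  F3->Market3: 20 × €3 = €60
Total = 40 + 190 + 120 + 770 + 60 = €1180.
(Supply check: F1 ships 10; F2 ships 95; F3 ships 100.)

1180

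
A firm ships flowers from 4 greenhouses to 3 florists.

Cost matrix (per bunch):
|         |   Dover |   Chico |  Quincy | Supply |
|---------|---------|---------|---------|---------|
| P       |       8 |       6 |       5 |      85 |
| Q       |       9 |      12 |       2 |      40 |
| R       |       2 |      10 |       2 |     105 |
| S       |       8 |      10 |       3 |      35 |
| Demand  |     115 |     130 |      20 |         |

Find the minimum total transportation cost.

Optimal allocation:
  P–Chico: 85 bunches
  Q–Dover: 10 bunches
  Q–Chico: 10 bunches
  Q–Quincy: 20 bunches
  R–Dover: 105 bunches
  S–Chico: 35 bunches
Total cost = 1320.
(Supply check: P ships 85; Q ships 40; R ships 105; S ships 35.)

1320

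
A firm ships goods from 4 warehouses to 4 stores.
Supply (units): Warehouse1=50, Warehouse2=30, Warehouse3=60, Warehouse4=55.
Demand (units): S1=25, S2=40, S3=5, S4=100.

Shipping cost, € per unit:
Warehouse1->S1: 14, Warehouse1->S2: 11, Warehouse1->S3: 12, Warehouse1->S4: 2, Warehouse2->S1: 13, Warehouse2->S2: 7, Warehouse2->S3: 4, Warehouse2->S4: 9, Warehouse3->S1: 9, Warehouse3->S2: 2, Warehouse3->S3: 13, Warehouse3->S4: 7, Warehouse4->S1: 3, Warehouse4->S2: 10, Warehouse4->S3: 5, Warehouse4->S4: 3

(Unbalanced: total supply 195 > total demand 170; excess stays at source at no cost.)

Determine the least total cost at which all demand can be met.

One minimum-cost allocation:
  Warehouse1–S4: 50 × €2 = €100
  Warehouse2–S3: 5 × €4 = €20
  Warehouse3–S2: 40 × €2 = €80
  Warehouse3–S4: 20 × €7 = €140
  Warehouse4–S1: 25 × €3 = €75
  Warehouse4–S4: 30 × €3 = €90
Total = 100 + 20 + 80 + 140 + 75 + 90 = €505.

505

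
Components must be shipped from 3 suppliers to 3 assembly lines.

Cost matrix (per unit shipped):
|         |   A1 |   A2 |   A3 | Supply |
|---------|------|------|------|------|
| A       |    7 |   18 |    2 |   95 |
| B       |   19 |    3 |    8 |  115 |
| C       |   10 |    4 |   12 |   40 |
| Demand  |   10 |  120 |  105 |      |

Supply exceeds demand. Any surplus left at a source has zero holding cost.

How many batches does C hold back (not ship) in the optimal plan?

An optimal plan:
  A–A3: 95 × 2 = 190
  B–A2: 105 × 3 = 315
  B–A3: 10 × 8 = 80
  C–A1: 10 × 10 = 100
  C–A2: 15 × 4 = 60
Total cost = 745.
C ships 25 of its 40, leaving 15.

15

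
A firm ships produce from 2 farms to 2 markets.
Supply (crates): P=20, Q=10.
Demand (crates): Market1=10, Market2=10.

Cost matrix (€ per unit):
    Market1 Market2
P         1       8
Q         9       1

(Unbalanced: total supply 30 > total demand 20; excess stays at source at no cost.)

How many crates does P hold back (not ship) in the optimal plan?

10

An optimal plan:
  P–Market1: 10 × €1 = €10
  Q–Market2: 10 × €1 = €10
Total cost = €20.
P ships 10 of its 20, leaving 10.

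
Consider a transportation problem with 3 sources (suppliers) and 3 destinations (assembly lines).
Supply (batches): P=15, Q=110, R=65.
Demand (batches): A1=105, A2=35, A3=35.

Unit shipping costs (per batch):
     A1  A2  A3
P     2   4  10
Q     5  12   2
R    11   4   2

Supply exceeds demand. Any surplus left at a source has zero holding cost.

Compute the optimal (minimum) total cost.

690

An optimal shipping plan:
  P→A1: 15 × 2 = 30
  Q→A1: 90 × 5 = 450
  Q→A3: 20 × 2 = 40
  R→A2: 35 × 4 = 140
  R→A3: 15 × 2 = 30
Total = 30 + 450 + 40 + 140 + 30 = 690.
(Supply check: P ships 15; Q ships 110; R ships 50.)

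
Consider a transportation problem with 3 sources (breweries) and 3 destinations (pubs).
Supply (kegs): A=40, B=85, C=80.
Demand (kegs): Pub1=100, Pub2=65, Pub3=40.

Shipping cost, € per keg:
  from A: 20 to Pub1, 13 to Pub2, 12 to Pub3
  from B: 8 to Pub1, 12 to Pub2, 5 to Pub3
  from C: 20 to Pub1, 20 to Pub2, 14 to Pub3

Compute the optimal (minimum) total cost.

2560

A cheapest plan:
  A->Pub2: 40 × €13 = €520
  B->Pub1: 85 × €8 = €680
  C->Pub1: 15 × €20 = €300
  C->Pub2: 25 × €20 = €500
  C->Pub3: 40 × €14 = €560
Total = 520 + 680 + 300 + 500 + 560 = €2560.
(Supply check: A ships 40; B ships 85; C ships 80.)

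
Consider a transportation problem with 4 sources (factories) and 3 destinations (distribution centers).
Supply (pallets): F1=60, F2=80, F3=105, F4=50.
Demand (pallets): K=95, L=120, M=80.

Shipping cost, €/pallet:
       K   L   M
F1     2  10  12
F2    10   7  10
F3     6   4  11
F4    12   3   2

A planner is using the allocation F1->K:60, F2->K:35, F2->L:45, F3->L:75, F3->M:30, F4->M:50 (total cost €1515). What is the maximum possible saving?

Current plan cost = 60·2 + 35·10 + 45·7 + 75·4 + 30·11 + 50·2 = €1515.
Optimal plan:
  F1→K: 60 × €2 = €120
  F2→L: 50 × €7 = €350
  F2→M: 30 × €10 = €300
  F3→K: 35 × €6 = €210
  F3→L: 70 × €4 = €280
  F4→M: 50 × €2 = €100
Optimal cost = €1360.
Saving = 1515 − 1360 = €155.

155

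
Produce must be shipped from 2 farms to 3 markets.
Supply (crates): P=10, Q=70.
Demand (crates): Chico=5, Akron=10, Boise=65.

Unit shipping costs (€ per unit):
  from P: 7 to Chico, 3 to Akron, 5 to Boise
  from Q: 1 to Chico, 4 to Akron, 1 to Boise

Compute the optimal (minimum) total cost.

100

A cheapest plan:
  P→Akron: 10 × €3 = €30
  Q→Chico: 5 × €1 = €5
  Q→Boise: 65 × €1 = €65
Total = 30 + 5 + 65 = €100.
(Supply check: P ships 10; Q ships 70.)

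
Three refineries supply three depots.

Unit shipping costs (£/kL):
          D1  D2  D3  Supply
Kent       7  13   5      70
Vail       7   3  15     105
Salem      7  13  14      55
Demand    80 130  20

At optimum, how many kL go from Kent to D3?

Optimal shipments:
  Kent to D1: 25 × £7 = £175
  Kent to D2: 25 × £13 = £325
  Kent to D3: 20 × £5 = £100
  Vail to D2: 105 × £3 = £315
  Salem to D1: 55 × £7 = £385
Total cost = £1300.
So Kent→D3 carries 20 kL.

20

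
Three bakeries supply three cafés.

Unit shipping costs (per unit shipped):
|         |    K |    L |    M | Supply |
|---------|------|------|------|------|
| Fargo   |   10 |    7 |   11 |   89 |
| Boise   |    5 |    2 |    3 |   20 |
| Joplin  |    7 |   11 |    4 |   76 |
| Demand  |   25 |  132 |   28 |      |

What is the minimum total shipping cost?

An optimal shipping plan:
  Fargo–L: 89 × 7 = 623
  Boise–L: 20 × 2 = 40
  Joplin–K: 25 × 7 = 175
  Joplin–L: 23 × 11 = 253
  Joplin–M: 28 × 4 = 112
Total = 623 + 40 + 175 + 253 + 112 = 1203.

1203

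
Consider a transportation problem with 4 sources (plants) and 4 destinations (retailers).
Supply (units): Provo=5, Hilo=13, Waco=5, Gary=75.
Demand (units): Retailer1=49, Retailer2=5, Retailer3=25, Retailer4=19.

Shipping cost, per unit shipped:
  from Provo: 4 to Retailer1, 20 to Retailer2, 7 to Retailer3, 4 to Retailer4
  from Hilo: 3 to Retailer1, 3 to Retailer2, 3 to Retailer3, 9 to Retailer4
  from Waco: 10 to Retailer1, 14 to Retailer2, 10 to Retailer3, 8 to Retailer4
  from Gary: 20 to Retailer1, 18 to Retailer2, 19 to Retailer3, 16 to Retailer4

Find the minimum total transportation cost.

1498

A cheapest plan:
  Provo->Retailer1: 5 × 4 = 20
  Hilo->Retailer1: 13 × 3 = 39
  Waco->Retailer1: 5 × 10 = 50
  Gary->Retailer1: 26 × 20 = 520
  Gary->Retailer2: 5 × 18 = 90
  Gary->Retailer3: 25 × 19 = 475
  Gary->Retailer4: 19 × 16 = 304
Total = 20 + 39 + 50 + 520 + 90 + 475 + 304 = 1498.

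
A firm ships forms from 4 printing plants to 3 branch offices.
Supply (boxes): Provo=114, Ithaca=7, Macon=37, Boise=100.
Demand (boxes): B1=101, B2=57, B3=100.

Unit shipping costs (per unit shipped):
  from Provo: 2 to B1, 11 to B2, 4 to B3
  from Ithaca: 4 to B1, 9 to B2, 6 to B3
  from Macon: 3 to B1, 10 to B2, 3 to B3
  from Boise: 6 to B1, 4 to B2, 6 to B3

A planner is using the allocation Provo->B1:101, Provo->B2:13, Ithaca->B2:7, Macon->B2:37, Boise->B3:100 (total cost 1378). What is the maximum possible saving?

485

Current plan cost = 101·2 + 13·11 + 7·9 + 37·10 + 100·6 = 1378.
Optimal plan:
  Provo->B1: 101 × 2 = 202
  Provo->B3: 13 × 4 = 52
  Ithaca->B3: 7 × 6 = 42
  Macon->B3: 37 × 3 = 111
  Boise->B2: 57 × 4 = 228
  Boise->B3: 43 × 6 = 258
Optimal cost = 893.
Saving = 1378 − 893 = 485.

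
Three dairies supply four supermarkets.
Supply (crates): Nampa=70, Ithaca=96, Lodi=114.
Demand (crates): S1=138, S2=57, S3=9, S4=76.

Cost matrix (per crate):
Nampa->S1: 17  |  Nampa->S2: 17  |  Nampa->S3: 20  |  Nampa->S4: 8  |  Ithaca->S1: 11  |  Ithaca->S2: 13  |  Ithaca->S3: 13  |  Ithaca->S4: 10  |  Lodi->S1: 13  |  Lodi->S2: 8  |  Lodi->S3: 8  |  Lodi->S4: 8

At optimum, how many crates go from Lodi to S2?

The minimum-cost plan:
  Nampa→S4: 70 × 8 = 560
  Ithaca→S1: 96 × 11 = 1056
  Lodi→S1: 42 × 13 = 546
  Lodi→S2: 57 × 8 = 456
  Lodi→S3: 9 × 8 = 72
  Lodi→S4: 6 × 8 = 48
Total cost = 2738.
So Lodi→S2 carries 57 crates.

57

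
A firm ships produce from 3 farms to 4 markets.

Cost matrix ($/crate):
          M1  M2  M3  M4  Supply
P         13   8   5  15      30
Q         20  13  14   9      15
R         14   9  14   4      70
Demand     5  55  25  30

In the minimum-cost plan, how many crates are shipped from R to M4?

Solving gives:
  P to M2: 5 crates
  P to M3: 25 crates
  Q to M2: 15 crates
  R to M1: 5 crates
  R to M2: 35 crates
  R to M4: 30 crates
Total cost = $865.
So R→M4 carries 30 crates.

30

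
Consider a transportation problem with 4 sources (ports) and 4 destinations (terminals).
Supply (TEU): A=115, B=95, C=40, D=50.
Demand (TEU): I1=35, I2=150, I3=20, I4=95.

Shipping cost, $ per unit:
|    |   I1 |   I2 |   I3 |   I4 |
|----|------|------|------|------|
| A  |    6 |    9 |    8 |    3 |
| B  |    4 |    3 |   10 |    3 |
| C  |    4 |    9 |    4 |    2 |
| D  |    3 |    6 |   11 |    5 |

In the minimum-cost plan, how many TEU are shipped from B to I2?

The minimum-cost plan:
  A→I2: 20 × $9 = $180
  A→I4: 95 × $3 = $285
  B→I2: 95 × $3 = $285
  C→I1: 20 × $4 = $80
  C→I3: 20 × $4 = $80
  D→I1: 15 × $3 = $45
  D→I2: 35 × $6 = $210
Total cost = $1165.
So B→I2 carries 95 TEU.

95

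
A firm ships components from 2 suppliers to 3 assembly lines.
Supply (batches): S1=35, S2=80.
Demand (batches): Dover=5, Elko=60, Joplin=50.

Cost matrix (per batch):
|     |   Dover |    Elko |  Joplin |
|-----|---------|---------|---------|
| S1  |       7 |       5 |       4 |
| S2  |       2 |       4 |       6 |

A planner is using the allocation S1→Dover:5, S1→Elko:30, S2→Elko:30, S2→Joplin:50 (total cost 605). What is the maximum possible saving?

Current plan cost = 5·7 + 30·5 + 30·4 + 50·6 = 605.
Optimal plan:
  S1→Joplin: 35 batches
  S2→Dover: 5 batches
  S2→Elko: 60 batches
  S2→Joplin: 15 batches
Optimal cost = 480.
Saving = 605 − 480 = 125.

125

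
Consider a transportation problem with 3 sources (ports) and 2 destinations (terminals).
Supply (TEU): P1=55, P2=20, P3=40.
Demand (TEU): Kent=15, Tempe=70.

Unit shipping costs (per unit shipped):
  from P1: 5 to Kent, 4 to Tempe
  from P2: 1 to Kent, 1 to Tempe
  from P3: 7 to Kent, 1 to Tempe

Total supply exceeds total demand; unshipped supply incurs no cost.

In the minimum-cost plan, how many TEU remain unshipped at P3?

0

An optimal plan:
  P1→Tempe: 25 × 4 = 100
  P2→Kent: 15 × 1 = 15
  P2→Tempe: 5 × 1 = 5
  P3→Tempe: 40 × 1 = 40
Total cost = 160.
P3 ships 40 of its 40, leaving 0.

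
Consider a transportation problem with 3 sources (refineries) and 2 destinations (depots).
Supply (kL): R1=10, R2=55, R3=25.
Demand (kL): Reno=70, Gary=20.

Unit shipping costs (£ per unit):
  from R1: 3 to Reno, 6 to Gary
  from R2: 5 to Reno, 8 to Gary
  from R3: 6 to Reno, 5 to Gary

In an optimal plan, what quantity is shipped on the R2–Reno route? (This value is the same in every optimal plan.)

Optimal shipments:
  R1 to Reno: 10 × £3 = £30
  R2 to Reno: 55 × £5 = £275
  R3 to Reno: 5 × £6 = £30
  R3 to Gary: 20 × £5 = £100
Total cost = £435.
So R2→Reno carries 55 kL.

55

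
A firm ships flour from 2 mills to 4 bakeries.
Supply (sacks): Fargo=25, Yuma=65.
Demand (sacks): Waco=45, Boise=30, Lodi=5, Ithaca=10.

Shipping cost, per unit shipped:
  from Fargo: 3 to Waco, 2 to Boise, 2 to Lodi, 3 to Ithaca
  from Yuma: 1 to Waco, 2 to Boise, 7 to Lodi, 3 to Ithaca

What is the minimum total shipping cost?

One minimum-cost allocation:
  Fargo to Boise: 10 × 2 = 20
  Fargo to Lodi: 5 × 2 = 10
  Fargo to Ithaca: 10 × 3 = 30
  Yuma to Waco: 45 × 1 = 45
  Yuma to Boise: 20 × 2 = 40
Total = 20 + 10 + 30 + 45 + 40 = 145.

145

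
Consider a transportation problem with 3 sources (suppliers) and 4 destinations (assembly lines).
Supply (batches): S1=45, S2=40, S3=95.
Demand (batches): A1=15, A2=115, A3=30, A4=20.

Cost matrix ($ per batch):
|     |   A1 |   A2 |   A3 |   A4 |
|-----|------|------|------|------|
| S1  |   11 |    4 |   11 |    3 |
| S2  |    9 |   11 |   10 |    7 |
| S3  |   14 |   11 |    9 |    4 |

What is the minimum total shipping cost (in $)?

1435

An optimal shipping plan:
  S1->A2: 45 × $4 = $180
  S2->A1: 15 × $9 = $135
  S2->A2: 25 × $11 = $275
  S3->A2: 45 × $11 = $495
  S3->A3: 30 × $9 = $270
  S3->A4: 20 × $4 = $80
Total = 180 + 135 + 275 + 495 + 270 + 80 = $1435.
(Supply check: S1 ships 45; S2 ships 40; S3 ships 95.)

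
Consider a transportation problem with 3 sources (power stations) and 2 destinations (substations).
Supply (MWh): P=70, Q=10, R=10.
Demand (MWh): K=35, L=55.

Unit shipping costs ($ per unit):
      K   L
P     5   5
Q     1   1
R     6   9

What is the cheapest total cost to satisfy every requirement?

A cheapest plan:
  P→K: 15 × $5 = $75
  P→L: 55 × $5 = $275
  Q→K: 10 × $1 = $10
  R→K: 10 × $6 = $60
Total = 75 + 275 + 10 + 60 = $420.
(Supply check: P ships 70; Q ships 10; R ships 10.)

420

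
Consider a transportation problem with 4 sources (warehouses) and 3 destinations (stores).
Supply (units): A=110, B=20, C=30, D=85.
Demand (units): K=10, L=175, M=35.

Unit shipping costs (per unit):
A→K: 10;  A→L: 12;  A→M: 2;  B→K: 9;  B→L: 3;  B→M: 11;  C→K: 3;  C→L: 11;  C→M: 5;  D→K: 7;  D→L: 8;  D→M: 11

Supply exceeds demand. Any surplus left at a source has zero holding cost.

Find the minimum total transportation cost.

1660

An optimal shipping plan:
  A->L: 50 × 12 = 600
  A->M: 35 × 2 = 70
  B->L: 20 × 3 = 60
  C->K: 10 × 3 = 30
  C->L: 20 × 11 = 220
  D->L: 85 × 8 = 680
Total = 600 + 70 + 60 + 30 + 220 + 680 = 1660.
(Supply check: A ships 85; B ships 20; C ships 30; D ships 85.)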